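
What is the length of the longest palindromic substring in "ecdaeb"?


Input: "ecdaeb"
Checking substrings for palindromes:
  No multi-char palindromic substrings found
Longest palindromic substring: "e" with length 1

1


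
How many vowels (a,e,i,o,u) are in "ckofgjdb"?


Input: ckofgjdb
Checking each character:
  'c' at position 0: consonant
  'k' at position 1: consonant
  'o' at position 2: vowel (running total: 1)
  'f' at position 3: consonant
  'g' at position 4: consonant
  'j' at position 5: consonant
  'd' at position 6: consonant
  'b' at position 7: consonant
Total vowels: 1

1


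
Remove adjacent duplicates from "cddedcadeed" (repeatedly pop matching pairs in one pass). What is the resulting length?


Input: cddedcadeed
Stack-based adjacent duplicate removal:
  Read 'c': push. Stack: c
  Read 'd': push. Stack: cd
  Read 'd': matches stack top 'd' => pop. Stack: c
  Read 'e': push. Stack: ce
  Read 'd': push. Stack: ced
  Read 'c': push. Stack: cedc
  Read 'a': push. Stack: cedca
  Read 'd': push. Stack: cedcad
  Read 'e': push. Stack: cedcade
  Read 'e': matches stack top 'e' => pop. Stack: cedcad
  Read 'd': matches stack top 'd' => pop. Stack: cedca
Final stack: "cedca" (length 5)

5


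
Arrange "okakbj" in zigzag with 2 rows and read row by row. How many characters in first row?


Zigzag "okakbj" into 2 rows:
Placing characters:
  'o' => row 0
  'k' => row 1
  'a' => row 0
  'k' => row 1
  'b' => row 0
  'j' => row 1
Rows:
  Row 0: "oab"
  Row 1: "kkj"
First row length: 3

3


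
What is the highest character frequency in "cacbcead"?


Input: cacbcead
Character counts:
  'a': 2
  'b': 1
  'c': 3
  'd': 1
  'e': 1
Maximum frequency: 3

3


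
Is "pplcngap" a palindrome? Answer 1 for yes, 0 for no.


Input: pplcngap
Reversed: pagnclpp
  Compare pos 0 ('p') with pos 7 ('p'): match
  Compare pos 1 ('p') with pos 6 ('a'): MISMATCH
  Compare pos 2 ('l') with pos 5 ('g'): MISMATCH
  Compare pos 3 ('c') with pos 4 ('n'): MISMATCH
Result: not a palindrome

0


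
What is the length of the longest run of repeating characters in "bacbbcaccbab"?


Input: "bacbbcaccbab"
Scanning for longest run:
  Position 1 ('a'): new char, reset run to 1
  Position 2 ('c'): new char, reset run to 1
  Position 3 ('b'): new char, reset run to 1
  Position 4 ('b'): continues run of 'b', length=2
  Position 5 ('c'): new char, reset run to 1
  Position 6 ('a'): new char, reset run to 1
  Position 7 ('c'): new char, reset run to 1
  Position 8 ('c'): continues run of 'c', length=2
  Position 9 ('b'): new char, reset run to 1
  Position 10 ('a'): new char, reset run to 1
  Position 11 ('b'): new char, reset run to 1
Longest run: 'b' with length 2

2


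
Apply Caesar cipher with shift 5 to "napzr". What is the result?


Caesar cipher: shift "napzr" by 5
  'n' (pos 13) + 5 = pos 18 = 's'
  'a' (pos 0) + 5 = pos 5 = 'f'
  'p' (pos 15) + 5 = pos 20 = 'u'
  'z' (pos 25) + 5 = pos 4 = 'e'
  'r' (pos 17) + 5 = pos 22 = 'w'
Result: sfuew

sfuew


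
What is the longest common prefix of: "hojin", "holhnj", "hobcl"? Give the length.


Words: hojin, holhnj, hobcl
  Position 0: all 'h' => match
  Position 1: all 'o' => match
  Position 2: ('j', 'l', 'b') => mismatch, stop
LCP = "ho" (length 2)

2


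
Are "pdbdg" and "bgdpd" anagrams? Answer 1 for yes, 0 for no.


Strings: "pdbdg", "bgdpd"
Sorted first:  bddgp
Sorted second: bddgp
Sorted forms match => anagrams

1


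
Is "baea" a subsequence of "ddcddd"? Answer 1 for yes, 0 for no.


Check if "baea" is a subsequence of "ddcddd"
Greedy scan:
  Position 0 ('d'): no match needed
  Position 1 ('d'): no match needed
  Position 2 ('c'): no match needed
  Position 3 ('d'): no match needed
  Position 4 ('d'): no match needed
  Position 5 ('d'): no match needed
Only matched 0/4 characters => not a subsequence

0


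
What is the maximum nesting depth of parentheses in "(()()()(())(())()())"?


Input: "(()()()(())(())()())"
Tracking depth:
  Position 0 '(': depth becomes 1
  Position 1 '(': depth becomes 2
  Position 2 ')': depth becomes 1
  Position 3 '(': depth becomes 2
  Position 4 ')': depth becomes 1
  Position 5 '(': depth becomes 2
  Position 6 ')': depth becomes 1
  Position 7 '(': depth becomes 2
  Position 8 '(': depth becomes 3
  Position 9 ')': depth becomes 2
  Position 10 ')': depth becomes 1
  Position 11 '(': depth becomes 2
  Position 12 '(': depth becomes 3
  Position 13 ')': depth becomes 2
  Position 14 ')': depth becomes 1
  Position 15 '(': depth becomes 2
  Position 16 ')': depth becomes 1
  Position 17 '(': depth becomes 2
  Position 18 ')': depth becomes 1
  Position 19 ')': depth becomes 0
Maximum depth reached: 3

3


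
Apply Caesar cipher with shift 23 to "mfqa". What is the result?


Caesar cipher: shift "mfqa" by 23
  'm' (pos 12) + 23 = pos 9 = 'j'
  'f' (pos 5) + 23 = pos 2 = 'c'
  'q' (pos 16) + 23 = pos 13 = 'n'
  'a' (pos 0) + 23 = pos 23 = 'x'
Result: jcnx

jcnx


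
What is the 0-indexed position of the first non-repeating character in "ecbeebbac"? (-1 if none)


Input: ecbeebbac
Character frequencies:
  'a': 1
  'b': 3
  'c': 2
  'e': 3
Scanning left to right for freq == 1:
  Position 0 ('e'): freq=3, skip
  Position 1 ('c'): freq=2, skip
  Position 2 ('b'): freq=3, skip
  Position 3 ('e'): freq=3, skip
  Position 4 ('e'): freq=3, skip
  Position 5 ('b'): freq=3, skip
  Position 6 ('b'): freq=3, skip
  Position 7 ('a'): unique! => answer = 7

7


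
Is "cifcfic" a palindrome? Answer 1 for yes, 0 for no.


Input: cifcfic
Reversed: cifcfic
  Compare pos 0 ('c') with pos 6 ('c'): match
  Compare pos 1 ('i') with pos 5 ('i'): match
  Compare pos 2 ('f') with pos 4 ('f'): match
Result: palindrome

1


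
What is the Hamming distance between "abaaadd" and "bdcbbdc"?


Comparing "abaaadd" and "bdcbbdc" position by position:
  Position 0: 'a' vs 'b' => differ
  Position 1: 'b' vs 'd' => differ
  Position 2: 'a' vs 'c' => differ
  Position 3: 'a' vs 'b' => differ
  Position 4: 'a' vs 'b' => differ
  Position 5: 'd' vs 'd' => same
  Position 6: 'd' vs 'c' => differ
Total differences (Hamming distance): 6

6


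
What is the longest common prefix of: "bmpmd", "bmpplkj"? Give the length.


Words: bmpmd, bmpplkj
  Position 0: all 'b' => match
  Position 1: all 'm' => match
  Position 2: all 'p' => match
  Position 3: ('m', 'p') => mismatch, stop
LCP = "bmp" (length 3)

3


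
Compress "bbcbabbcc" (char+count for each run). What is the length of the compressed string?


Input: bbcbabbcc
Runs:
  'b' x 2 => "b2"
  'c' x 1 => "c1"
  'b' x 1 => "b1"
  'a' x 1 => "a1"
  'b' x 2 => "b2"
  'c' x 2 => "c2"
Compressed: "b2c1b1a1b2c2"
Compressed length: 12

12


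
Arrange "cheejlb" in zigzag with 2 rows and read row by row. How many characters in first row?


Zigzag "cheejlb" into 2 rows:
Placing characters:
  'c' => row 0
  'h' => row 1
  'e' => row 0
  'e' => row 1
  'j' => row 0
  'l' => row 1
  'b' => row 0
Rows:
  Row 0: "cejb"
  Row 1: "hel"
First row length: 4

4


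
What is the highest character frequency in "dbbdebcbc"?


Input: dbbdebcbc
Character counts:
  'b': 4
  'c': 2
  'd': 2
  'e': 1
Maximum frequency: 4

4


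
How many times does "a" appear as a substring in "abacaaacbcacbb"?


Searching for "a" in "abacaaacbcacbb"
Scanning each position:
  Position 0: "a" => MATCH
  Position 1: "b" => no
  Position 2: "a" => MATCH
  Position 3: "c" => no
  Position 4: "a" => MATCH
  Position 5: "a" => MATCH
  Position 6: "a" => MATCH
  Position 7: "c" => no
  Position 8: "b" => no
  Position 9: "c" => no
  Position 10: "a" => MATCH
  Position 11: "c" => no
  Position 12: "b" => no
  Position 13: "b" => no
Total occurrences: 6

6


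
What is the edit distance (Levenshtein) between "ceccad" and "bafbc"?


Computing edit distance: "ceccad" -> "bafbc"
DP table:
           b    a    f    b    c
      0    1    2    3    4    5
  c   1    1    2    3    4    4
  e   2    2    2    3    4    5
  c   3    3    3    3    4    4
  c   4    4    4    4    4    4
  a   5    5    4    5    5    5
  d   6    6    5    5    6    6
Edit distance = dp[6][5] = 6

6


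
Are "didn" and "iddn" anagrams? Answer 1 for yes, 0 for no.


Strings: "didn", "iddn"
Sorted first:  ddin
Sorted second: ddin
Sorted forms match => anagrams

1


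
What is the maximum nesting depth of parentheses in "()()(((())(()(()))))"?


Input: "()()(((())(()(()))))"
Tracking depth:
  Position 0 '(': depth becomes 1
  Position 1 ')': depth becomes 0
  Position 2 '(': depth becomes 1
  Position 3 ')': depth becomes 0
  Position 4 '(': depth becomes 1
  Position 5 '(': depth becomes 2
  Position 6 '(': depth becomes 3
  Position 7 '(': depth becomes 4
  Position 8 ')': depth becomes 3
  Position 9 ')': depth becomes 2
  Position 10 '(': depth becomes 3
  Position 11 '(': depth becomes 4
  Position 12 ')': depth becomes 3
  Position 13 '(': depth becomes 4
  Position 14 '(': depth becomes 5
  Position 15 ')': depth becomes 4
  Position 16 ')': depth becomes 3
  Position 17 ')': depth becomes 2
  Position 18 ')': depth becomes 1
  Position 19 ')': depth becomes 0
Maximum depth reached: 5

5


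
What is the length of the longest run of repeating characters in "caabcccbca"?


Input: "caabcccbca"
Scanning for longest run:
  Position 1 ('a'): new char, reset run to 1
  Position 2 ('a'): continues run of 'a', length=2
  Position 3 ('b'): new char, reset run to 1
  Position 4 ('c'): new char, reset run to 1
  Position 5 ('c'): continues run of 'c', length=2
  Position 6 ('c'): continues run of 'c', length=3
  Position 7 ('b'): new char, reset run to 1
  Position 8 ('c'): new char, reset run to 1
  Position 9 ('a'): new char, reset run to 1
Longest run: 'c' with length 3

3


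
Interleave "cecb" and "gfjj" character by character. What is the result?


Interleaving "cecb" and "gfjj":
  Position 0: 'c' from first, 'g' from second => "cg"
  Position 1: 'e' from first, 'f' from second => "ef"
  Position 2: 'c' from first, 'j' from second => "cj"
  Position 3: 'b' from first, 'j' from second => "bj"
Result: cgefcjbj

cgefcjbj


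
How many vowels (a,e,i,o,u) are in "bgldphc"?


Input: bgldphc
Checking each character:
  'b' at position 0: consonant
  'g' at position 1: consonant
  'l' at position 2: consonant
  'd' at position 3: consonant
  'p' at position 4: consonant
  'h' at position 5: consonant
  'c' at position 6: consonant
Total vowels: 0

0


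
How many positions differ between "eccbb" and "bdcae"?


Comparing "eccbb" and "bdcae" position by position:
  Position 0: 'e' vs 'b' => DIFFER
  Position 1: 'c' vs 'd' => DIFFER
  Position 2: 'c' vs 'c' => same
  Position 3: 'b' vs 'a' => DIFFER
  Position 4: 'b' vs 'e' => DIFFER
Positions that differ: 4

4


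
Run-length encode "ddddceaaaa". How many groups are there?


Input: ddddceaaaa
Scanning for consecutive runs:
  Group 1: 'd' x 4 (positions 0-3)
  Group 2: 'c' x 1 (positions 4-4)
  Group 3: 'e' x 1 (positions 5-5)
  Group 4: 'a' x 4 (positions 6-9)
Total groups: 4

4


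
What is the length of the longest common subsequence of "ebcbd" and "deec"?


LCS of "ebcbd" and "deec"
DP table:
           d    e    e    c
      0    0    0    0    0
  e   0    0    1    1    1
  b   0    0    1    1    1
  c   0    0    1    1    2
  b   0    0    1    1    2
  d   0    1    1    1    2
LCS length = dp[5][4] = 2

2


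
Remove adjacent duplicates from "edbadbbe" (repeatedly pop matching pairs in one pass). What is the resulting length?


Input: edbadbbe
Stack-based adjacent duplicate removal:
  Read 'e': push. Stack: e
  Read 'd': push. Stack: ed
  Read 'b': push. Stack: edb
  Read 'a': push. Stack: edba
  Read 'd': push. Stack: edbad
  Read 'b': push. Stack: edbadb
  Read 'b': matches stack top 'b' => pop. Stack: edbad
  Read 'e': push. Stack: edbade
Final stack: "edbade" (length 6)

6


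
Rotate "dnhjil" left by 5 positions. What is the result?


Input: "dnhjil", rotate left by 5
First 5 characters: "dnhji"
Remaining characters: "l"
Concatenate remaining + first: "l" + "dnhji" = "ldnhji"

ldnhji


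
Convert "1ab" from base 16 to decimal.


Input: "1ab" in base 16
Positional expansion:
  Digit '1' (value 1) x 16^2 = 256
  Digit 'a' (value 10) x 16^1 = 160
  Digit 'b' (value 11) x 16^0 = 11
Sum = 427

427


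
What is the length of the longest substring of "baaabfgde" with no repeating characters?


Input: "baaabfgde"
Sliding window (track last position of each char):
  Position 0 ('b'): window [0,0] length 1 -- new best
  Position 1 ('a'): window [0,1] length 2 -- new best
  Position 2 ('a'): repeat (last at 1), move window start to 2
  Position 2 ('a'): window [2,2] length 1
  Position 3 ('a'): repeat (last at 2), move window start to 3
  Position 3 ('a'): window [3,3] length 1
  Position 4 ('b'): window [3,4] length 2
  Position 5 ('f'): window [3,5] length 3 -- new best
  Position 6 ('g'): window [3,6] length 4 -- new best
  Position 7 ('d'): window [3,7] length 5 -- new best
  Position 8 ('e'): window [3,8] length 6 -- new best
Longest substring with no repeats: "abfgde" with length 6

6


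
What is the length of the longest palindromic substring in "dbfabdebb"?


Input: "dbfabdebb"
Checking substrings for palindromes:
  [7:9] "bb" (len 2) => palindrome
Longest palindromic substring: "bb" with length 2

2


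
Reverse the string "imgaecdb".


Input: imgaecdb
Reading characters right to left:
  Position 7: 'b'
  Position 6: 'd'
  Position 5: 'c'
  Position 4: 'e'
  Position 3: 'a'
  Position 2: 'g'
  Position 1: 'm'
  Position 0: 'i'
Reversed: bdceagmi

bdceagmi


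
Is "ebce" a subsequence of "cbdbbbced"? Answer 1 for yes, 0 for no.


Check if "ebce" is a subsequence of "cbdbbbced"
Greedy scan:
  Position 0 ('c'): no match needed
  Position 1 ('b'): no match needed
  Position 2 ('d'): no match needed
  Position 3 ('b'): no match needed
  Position 4 ('b'): no match needed
  Position 5 ('b'): no match needed
  Position 6 ('c'): no match needed
  Position 7 ('e'): matches sub[0] = 'e'
  Position 8 ('d'): no match needed
Only matched 1/4 characters => not a subsequence

0


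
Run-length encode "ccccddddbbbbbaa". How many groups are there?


Input: ccccddddbbbbbaa
Scanning for consecutive runs:
  Group 1: 'c' x 4 (positions 0-3)
  Group 2: 'd' x 4 (positions 4-7)
  Group 3: 'b' x 5 (positions 8-12)
  Group 4: 'a' x 2 (positions 13-14)
Total groups: 4

4


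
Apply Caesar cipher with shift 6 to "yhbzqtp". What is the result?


Caesar cipher: shift "yhbzqtp" by 6
  'y' (pos 24) + 6 = pos 4 = 'e'
  'h' (pos 7) + 6 = pos 13 = 'n'
  'b' (pos 1) + 6 = pos 7 = 'h'
  'z' (pos 25) + 6 = pos 5 = 'f'
  'q' (pos 16) + 6 = pos 22 = 'w'
  't' (pos 19) + 6 = pos 25 = 'z'
  'p' (pos 15) + 6 = pos 21 = 'v'
Result: enhfwzv

enhfwzv


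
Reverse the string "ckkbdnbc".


Input: ckkbdnbc
Reading characters right to left:
  Position 7: 'c'
  Position 6: 'b'
  Position 5: 'n'
  Position 4: 'd'
  Position 3: 'b'
  Position 2: 'k'
  Position 1: 'k'
  Position 0: 'c'
Reversed: cbndbkkc

cbndbkkc


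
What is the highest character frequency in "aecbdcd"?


Input: aecbdcd
Character counts:
  'a': 1
  'b': 1
  'c': 2
  'd': 2
  'e': 1
Maximum frequency: 2

2


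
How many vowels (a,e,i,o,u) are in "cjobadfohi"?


Input: cjobadfohi
Checking each character:
  'c' at position 0: consonant
  'j' at position 1: consonant
  'o' at position 2: vowel (running total: 1)
  'b' at position 3: consonant
  'a' at position 4: vowel (running total: 2)
  'd' at position 5: consonant
  'f' at position 6: consonant
  'o' at position 7: vowel (running total: 3)
  'h' at position 8: consonant
  'i' at position 9: vowel (running total: 4)
Total vowels: 4

4


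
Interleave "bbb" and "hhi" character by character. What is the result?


Interleaving "bbb" and "hhi":
  Position 0: 'b' from first, 'h' from second => "bh"
  Position 1: 'b' from first, 'h' from second => "bh"
  Position 2: 'b' from first, 'i' from second => "bi"
Result: bhbhbi

bhbhbi


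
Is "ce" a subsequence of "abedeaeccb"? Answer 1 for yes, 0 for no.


Check if "ce" is a subsequence of "abedeaeccb"
Greedy scan:
  Position 0 ('a'): no match needed
  Position 1 ('b'): no match needed
  Position 2 ('e'): no match needed
  Position 3 ('d'): no match needed
  Position 4 ('e'): no match needed
  Position 5 ('a'): no match needed
  Position 6 ('e'): no match needed
  Position 7 ('c'): matches sub[0] = 'c'
  Position 8 ('c'): no match needed
  Position 9 ('b'): no match needed
Only matched 1/2 characters => not a subsequence

0


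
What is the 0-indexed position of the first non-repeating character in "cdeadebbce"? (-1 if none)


Input: cdeadebbce
Character frequencies:
  'a': 1
  'b': 2
  'c': 2
  'd': 2
  'e': 3
Scanning left to right for freq == 1:
  Position 0 ('c'): freq=2, skip
  Position 1 ('d'): freq=2, skip
  Position 2 ('e'): freq=3, skip
  Position 3 ('a'): unique! => answer = 3

3


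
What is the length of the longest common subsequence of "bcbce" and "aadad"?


LCS of "bcbce" and "aadad"
DP table:
           a    a    d    a    d
      0    0    0    0    0    0
  b   0    0    0    0    0    0
  c   0    0    0    0    0    0
  b   0    0    0    0    0    0
  c   0    0    0    0    0    0
  e   0    0    0    0    0    0
LCS length = dp[5][5] = 0

0


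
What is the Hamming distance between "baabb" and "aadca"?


Comparing "baabb" and "aadca" position by position:
  Position 0: 'b' vs 'a' => differ
  Position 1: 'a' vs 'a' => same
  Position 2: 'a' vs 'd' => differ
  Position 3: 'b' vs 'c' => differ
  Position 4: 'b' vs 'a' => differ
Total differences (Hamming distance): 4

4


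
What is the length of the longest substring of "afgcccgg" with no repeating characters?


Input: "afgcccgg"
Sliding window (track last position of each char):
  Position 0 ('a'): window [0,0] length 1 -- new best
  Position 1 ('f'): window [0,1] length 2 -- new best
  Position 2 ('g'): window [0,2] length 3 -- new best
  Position 3 ('c'): window [0,3] length 4 -- new best
  Position 4 ('c'): repeat (last at 3), move window start to 4
  Position 4 ('c'): window [4,4] length 1
  Position 5 ('c'): repeat (last at 4), move window start to 5
  Position 5 ('c'): window [5,5] length 1
  Position 6 ('g'): window [5,6] length 2
  Position 7 ('g'): repeat (last at 6), move window start to 7
  Position 7 ('g'): window [7,7] length 1
Longest substring with no repeats: "afgc" with length 4

4


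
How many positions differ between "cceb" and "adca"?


Comparing "cceb" and "adca" position by position:
  Position 0: 'c' vs 'a' => DIFFER
  Position 1: 'c' vs 'd' => DIFFER
  Position 2: 'e' vs 'c' => DIFFER
  Position 3: 'b' vs 'a' => DIFFER
Positions that differ: 4

4


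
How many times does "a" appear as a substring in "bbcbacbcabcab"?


Searching for "a" in "bbcbacbcabcab"
Scanning each position:
  Position 0: "b" => no
  Position 1: "b" => no
  Position 2: "c" => no
  Position 3: "b" => no
  Position 4: "a" => MATCH
  Position 5: "c" => no
  Position 6: "b" => no
  Position 7: "c" => no
  Position 8: "a" => MATCH
  Position 9: "b" => no
  Position 10: "c" => no
  Position 11: "a" => MATCH
  Position 12: "b" => no
Total occurrences: 3

3


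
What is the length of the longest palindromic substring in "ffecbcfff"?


Input: "ffecbcfff"
Checking substrings for palindromes:
  [3:6] "cbc" (len 3) => palindrome
  [6:9] "fff" (len 3) => palindrome
  [0:2] "ff" (len 2) => palindrome
  [6:8] "ff" (len 2) => palindrome
  [7:9] "ff" (len 2) => palindrome
Longest palindromic substring: "cbc" with length 3

3


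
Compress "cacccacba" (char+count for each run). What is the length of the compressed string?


Input: cacccacba
Runs:
  'c' x 1 => "c1"
  'a' x 1 => "a1"
  'c' x 3 => "c3"
  'a' x 1 => "a1"
  'c' x 1 => "c1"
  'b' x 1 => "b1"
  'a' x 1 => "a1"
Compressed: "c1a1c3a1c1b1a1"
Compressed length: 14

14


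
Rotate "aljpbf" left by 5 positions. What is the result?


Input: "aljpbf", rotate left by 5
First 5 characters: "aljpb"
Remaining characters: "f"
Concatenate remaining + first: "f" + "aljpb" = "faljpb"

faljpb


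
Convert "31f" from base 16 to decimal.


Input: "31f" in base 16
Positional expansion:
  Digit '3' (value 3) x 16^2 = 768
  Digit '1' (value 1) x 16^1 = 16
  Digit 'f' (value 15) x 16^0 = 15
Sum = 799

799


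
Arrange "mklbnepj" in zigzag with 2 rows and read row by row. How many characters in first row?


Zigzag "mklbnepj" into 2 rows:
Placing characters:
  'm' => row 0
  'k' => row 1
  'l' => row 0
  'b' => row 1
  'n' => row 0
  'e' => row 1
  'p' => row 0
  'j' => row 1
Rows:
  Row 0: "mlnp"
  Row 1: "kbej"
First row length: 4

4


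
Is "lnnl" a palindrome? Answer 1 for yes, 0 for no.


Input: lnnl
Reversed: lnnl
  Compare pos 0 ('l') with pos 3 ('l'): match
  Compare pos 1 ('n') with pos 2 ('n'): match
Result: palindrome

1


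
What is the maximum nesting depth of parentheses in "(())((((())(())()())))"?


Input: "(())((((())(())()())))"
Tracking depth:
  Position 0 '(': depth becomes 1
  Position 1 '(': depth becomes 2
  Position 2 ')': depth becomes 1
  Position 3 ')': depth becomes 0
  Position 4 '(': depth becomes 1
  Position 5 '(': depth becomes 2
  Position 6 '(': depth becomes 3
  Position 7 '(': depth becomes 4
  Position 8 '(': depth becomes 5
  Position 9 ')': depth becomes 4
  Position 10 ')': depth becomes 3
  Position 11 '(': depth becomes 4
  Position 12 '(': depth becomes 5
  Position 13 ')': depth becomes 4
  Position 14 ')': depth becomes 3
  Position 15 '(': depth becomes 4
  Position 16 ')': depth becomes 3
  Position 17 '(': depth becomes 4
  Position 18 ')': depth becomes 3
  Position 19 ')': depth becomes 2
  Position 20 ')': depth becomes 1
  Position 21 ')': depth becomes 0
Maximum depth reached: 5

5


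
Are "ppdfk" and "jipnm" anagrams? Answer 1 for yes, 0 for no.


Strings: "ppdfk", "jipnm"
Sorted first:  dfkpp
Sorted second: ijmnp
Differ at position 0: 'd' vs 'i' => not anagrams

0


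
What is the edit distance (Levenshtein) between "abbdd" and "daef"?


Computing edit distance: "abbdd" -> "daef"
DP table:
           d    a    e    f
      0    1    2    3    4
  a   1    1    1    2    3
  b   2    2    2    2    3
  b   3    3    3    3    3
  d   4    3    4    4    4
  d   5    4    4    5    5
Edit distance = dp[5][4] = 5

5


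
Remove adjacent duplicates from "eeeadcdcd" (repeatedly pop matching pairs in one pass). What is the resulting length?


Input: eeeadcdcd
Stack-based adjacent duplicate removal:
  Read 'e': push. Stack: e
  Read 'e': matches stack top 'e' => pop. Stack: (empty)
  Read 'e': push. Stack: e
  Read 'a': push. Stack: ea
  Read 'd': push. Stack: ead
  Read 'c': push. Stack: eadc
  Read 'd': push. Stack: eadcd
  Read 'c': push. Stack: eadcdc
  Read 'd': push. Stack: eadcdcd
Final stack: "eadcdcd" (length 7)

7


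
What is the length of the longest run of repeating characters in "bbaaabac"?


Input: "bbaaabac"
Scanning for longest run:
  Position 1 ('b'): continues run of 'b', length=2
  Position 2 ('a'): new char, reset run to 1
  Position 3 ('a'): continues run of 'a', length=2
  Position 4 ('a'): continues run of 'a', length=3
  Position 5 ('b'): new char, reset run to 1
  Position 6 ('a'): new char, reset run to 1
  Position 7 ('c'): new char, reset run to 1
Longest run: 'a' with length 3

3


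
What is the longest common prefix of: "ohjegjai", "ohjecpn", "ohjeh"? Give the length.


Words: ohjegjai, ohjecpn, ohjeh
  Position 0: all 'o' => match
  Position 1: all 'h' => match
  Position 2: all 'j' => match
  Position 3: all 'e' => match
  Position 4: ('g', 'c', 'h') => mismatch, stop
LCP = "ohje" (length 4)

4


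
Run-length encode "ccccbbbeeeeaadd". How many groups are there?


Input: ccccbbbeeeeaadd
Scanning for consecutive runs:
  Group 1: 'c' x 4 (positions 0-3)
  Group 2: 'b' x 3 (positions 4-6)
  Group 3: 'e' x 4 (positions 7-10)
  Group 4: 'a' x 2 (positions 11-12)
  Group 5: 'd' x 2 (positions 13-14)
Total groups: 5

5


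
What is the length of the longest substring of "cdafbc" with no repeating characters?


Input: "cdafbc"
Sliding window (track last position of each char):
  Position 0 ('c'): window [0,0] length 1 -- new best
  Position 1 ('d'): window [0,1] length 2 -- new best
  Position 2 ('a'): window [0,2] length 3 -- new best
  Position 3 ('f'): window [0,3] length 4 -- new best
  Position 4 ('b'): window [0,4] length 5 -- new best
  Position 5 ('c'): repeat (last at 0), move window start to 1
  Position 5 ('c'): window [1,5] length 5
Longest substring with no repeats: "cdafb" with length 5

5


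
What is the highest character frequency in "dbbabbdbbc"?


Input: dbbabbdbbc
Character counts:
  'a': 1
  'b': 6
  'c': 1
  'd': 2
Maximum frequency: 6

6


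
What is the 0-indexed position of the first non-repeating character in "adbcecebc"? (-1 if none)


Input: adbcecebc
Character frequencies:
  'a': 1
  'b': 2
  'c': 3
  'd': 1
  'e': 2
Scanning left to right for freq == 1:
  Position 0 ('a'): unique! => answer = 0

0


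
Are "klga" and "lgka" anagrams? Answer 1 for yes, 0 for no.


Strings: "klga", "lgka"
Sorted first:  agkl
Sorted second: agkl
Sorted forms match => anagrams

1


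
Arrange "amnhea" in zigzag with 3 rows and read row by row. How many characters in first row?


Zigzag "amnhea" into 3 rows:
Placing characters:
  'a' => row 0
  'm' => row 1
  'n' => row 2
  'h' => row 1
  'e' => row 0
  'a' => row 1
Rows:
  Row 0: "ae"
  Row 1: "mha"
  Row 2: "n"
First row length: 2

2


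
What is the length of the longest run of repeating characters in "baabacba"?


Input: "baabacba"
Scanning for longest run:
  Position 1 ('a'): new char, reset run to 1
  Position 2 ('a'): continues run of 'a', length=2
  Position 3 ('b'): new char, reset run to 1
  Position 4 ('a'): new char, reset run to 1
  Position 5 ('c'): new char, reset run to 1
  Position 6 ('b'): new char, reset run to 1
  Position 7 ('a'): new char, reset run to 1
Longest run: 'a' with length 2

2


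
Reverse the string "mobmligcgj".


Input: mobmligcgj
Reading characters right to left:
  Position 9: 'j'
  Position 8: 'g'
  Position 7: 'c'
  Position 6: 'g'
  Position 5: 'i'
  Position 4: 'l'
  Position 3: 'm'
  Position 2: 'b'
  Position 1: 'o'
  Position 0: 'm'
Reversed: jgcgilmbom

jgcgilmbom


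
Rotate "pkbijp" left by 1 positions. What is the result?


Input: "pkbijp", rotate left by 1
First 1 characters: "p"
Remaining characters: "kbijp"
Concatenate remaining + first: "kbijp" + "p" = "kbijpp"

kbijpp


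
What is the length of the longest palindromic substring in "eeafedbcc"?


Input: "eeafedbcc"
Checking substrings for palindromes:
  [0:2] "ee" (len 2) => palindrome
  [7:9] "cc" (len 2) => palindrome
Longest palindromic substring: "ee" with length 2

2


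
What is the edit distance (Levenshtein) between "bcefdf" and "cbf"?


Computing edit distance: "bcefdf" -> "cbf"
DP table:
           c    b    f
      0    1    2    3
  b   1    1    1    2
  c   2    1    2    2
  e   3    2    2    3
  f   4    3    3    2
  d   5    4    4    3
  f   6    5    5    4
Edit distance = dp[6][3] = 4

4


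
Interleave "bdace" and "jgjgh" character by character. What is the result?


Interleaving "bdace" and "jgjgh":
  Position 0: 'b' from first, 'j' from second => "bj"
  Position 1: 'd' from first, 'g' from second => "dg"
  Position 2: 'a' from first, 'j' from second => "aj"
  Position 3: 'c' from first, 'g' from second => "cg"
  Position 4: 'e' from first, 'h' from second => "eh"
Result: bjdgajcgeh

bjdgajcgeh


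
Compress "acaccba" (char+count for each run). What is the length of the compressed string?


Input: acaccba
Runs:
  'a' x 1 => "a1"
  'c' x 1 => "c1"
  'a' x 1 => "a1"
  'c' x 2 => "c2"
  'b' x 1 => "b1"
  'a' x 1 => "a1"
Compressed: "a1c1a1c2b1a1"
Compressed length: 12

12


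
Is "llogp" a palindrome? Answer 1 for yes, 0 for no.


Input: llogp
Reversed: pgoll
  Compare pos 0 ('l') with pos 4 ('p'): MISMATCH
  Compare pos 1 ('l') with pos 3 ('g'): MISMATCH
Result: not a palindrome

0


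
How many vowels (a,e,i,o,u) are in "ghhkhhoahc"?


Input: ghhkhhoahc
Checking each character:
  'g' at position 0: consonant
  'h' at position 1: consonant
  'h' at position 2: consonant
  'k' at position 3: consonant
  'h' at position 4: consonant
  'h' at position 5: consonant
  'o' at position 6: vowel (running total: 1)
  'a' at position 7: vowel (running total: 2)
  'h' at position 8: consonant
  'c' at position 9: consonant
Total vowels: 2

2


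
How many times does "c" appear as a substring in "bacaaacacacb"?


Searching for "c" in "bacaaacacacb"
Scanning each position:
  Position 0: "b" => no
  Position 1: "a" => no
  Position 2: "c" => MATCH
  Position 3: "a" => no
  Position 4: "a" => no
  Position 5: "a" => no
  Position 6: "c" => MATCH
  Position 7: "a" => no
  Position 8: "c" => MATCH
  Position 9: "a" => no
  Position 10: "c" => MATCH
  Position 11: "b" => no
Total occurrences: 4

4


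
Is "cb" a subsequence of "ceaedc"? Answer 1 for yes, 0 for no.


Check if "cb" is a subsequence of "ceaedc"
Greedy scan:
  Position 0 ('c'): matches sub[0] = 'c'
  Position 1 ('e'): no match needed
  Position 2 ('a'): no match needed
  Position 3 ('e'): no match needed
  Position 4 ('d'): no match needed
  Position 5 ('c'): no match needed
Only matched 1/2 characters => not a subsequence

0


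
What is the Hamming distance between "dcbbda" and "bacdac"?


Comparing "dcbbda" and "bacdac" position by position:
  Position 0: 'd' vs 'b' => differ
  Position 1: 'c' vs 'a' => differ
  Position 2: 'b' vs 'c' => differ
  Position 3: 'b' vs 'd' => differ
  Position 4: 'd' vs 'a' => differ
  Position 5: 'a' vs 'c' => differ
Total differences (Hamming distance): 6

6


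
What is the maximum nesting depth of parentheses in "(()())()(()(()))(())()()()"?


Input: "(()())()(()(()))(())()()()"
Tracking depth:
  Position 0 '(': depth becomes 1
  Position 1 '(': depth becomes 2
  Position 2 ')': depth becomes 1
  Position 3 '(': depth becomes 2
  Position 4 ')': depth becomes 1
  Position 5 ')': depth becomes 0
  Position 6 '(': depth becomes 1
  Position 7 ')': depth becomes 0
  Position 8 '(': depth becomes 1
  Position 9 '(': depth becomes 2
  Position 10 ')': depth becomes 1
  Position 11 '(': depth becomes 2
  Position 12 '(': depth becomes 3
  Position 13 ')': depth becomes 2
  Position 14 ')': depth becomes 1
  Position 15 ')': depth becomes 0
  Position 16 '(': depth becomes 1
  Position 17 '(': depth becomes 2
  Position 18 ')': depth becomes 1
  Position 19 ')': depth becomes 0
  Position 20 '(': depth becomes 1
  Position 21 ')': depth becomes 0
  Position 22 '(': depth becomes 1
  Position 23 ')': depth becomes 0
  Position 24 '(': depth becomes 1
  Position 25 ')': depth becomes 0
Maximum depth reached: 3

3


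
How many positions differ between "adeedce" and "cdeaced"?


Comparing "adeedce" and "cdeaced" position by position:
  Position 0: 'a' vs 'c' => DIFFER
  Position 1: 'd' vs 'd' => same
  Position 2: 'e' vs 'e' => same
  Position 3: 'e' vs 'a' => DIFFER
  Position 4: 'd' vs 'c' => DIFFER
  Position 5: 'c' vs 'e' => DIFFER
  Position 6: 'e' vs 'd' => DIFFER
Positions that differ: 5

5


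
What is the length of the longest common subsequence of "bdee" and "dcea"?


LCS of "bdee" and "dcea"
DP table:
           d    c    e    a
      0    0    0    0    0
  b   0    0    0    0    0
  d   0    1    1    1    1
  e   0    1    1    2    2
  e   0    1    1    2    2
LCS length = dp[4][4] = 2

2


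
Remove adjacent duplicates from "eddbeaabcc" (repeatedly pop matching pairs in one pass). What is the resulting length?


Input: eddbeaabcc
Stack-based adjacent duplicate removal:
  Read 'e': push. Stack: e
  Read 'd': push. Stack: ed
  Read 'd': matches stack top 'd' => pop. Stack: e
  Read 'b': push. Stack: eb
  Read 'e': push. Stack: ebe
  Read 'a': push. Stack: ebea
  Read 'a': matches stack top 'a' => pop. Stack: ebe
  Read 'b': push. Stack: ebeb
  Read 'c': push. Stack: ebebc
  Read 'c': matches stack top 'c' => pop. Stack: ebeb
Final stack: "ebeb" (length 4)

4


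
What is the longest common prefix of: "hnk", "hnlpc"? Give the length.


Words: hnk, hnlpc
  Position 0: all 'h' => match
  Position 1: all 'n' => match
  Position 2: ('k', 'l') => mismatch, stop
LCP = "hn" (length 2)

2


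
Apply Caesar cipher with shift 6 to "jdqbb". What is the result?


Caesar cipher: shift "jdqbb" by 6
  'j' (pos 9) + 6 = pos 15 = 'p'
  'd' (pos 3) + 6 = pos 9 = 'j'
  'q' (pos 16) + 6 = pos 22 = 'w'
  'b' (pos 1) + 6 = pos 7 = 'h'
  'b' (pos 1) + 6 = pos 7 = 'h'
Result: pjwhh

pjwhh


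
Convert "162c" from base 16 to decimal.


Input: "162c" in base 16
Positional expansion:
  Digit '1' (value 1) x 16^3 = 4096
  Digit '6' (value 6) x 16^2 = 1536
  Digit '2' (value 2) x 16^1 = 32
  Digit 'c' (value 12) x 16^0 = 12
Sum = 5676

5676


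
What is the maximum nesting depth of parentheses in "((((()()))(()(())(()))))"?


Input: "((((()()))(()(())(()))))"
Tracking depth:
  Position 0 '(': depth becomes 1
  Position 1 '(': depth becomes 2
  Position 2 '(': depth becomes 3
  Position 3 '(': depth becomes 4
  Position 4 '(': depth becomes 5
  Position 5 ')': depth becomes 4
  Position 6 '(': depth becomes 5
  Position 7 ')': depth becomes 4
  Position 8 ')': depth becomes 3
  Position 9 ')': depth becomes 2
  Position 10 '(': depth becomes 3
  Position 11 '(': depth becomes 4
  Position 12 ')': depth becomes 3
  Position 13 '(': depth becomes 4
  Position 14 '(': depth becomes 5
  Position 15 ')': depth becomes 4
  Position 16 ')': depth becomes 3
  Position 17 '(': depth becomes 4
  Position 18 '(': depth becomes 5
  Position 19 ')': depth becomes 4
  Position 20 ')': depth becomes 3
  Position 21 ')': depth becomes 2
  Position 22 ')': depth becomes 1
  Position 23 ')': depth becomes 0
Maximum depth reached: 5

5


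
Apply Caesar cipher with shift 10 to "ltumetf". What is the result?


Caesar cipher: shift "ltumetf" by 10
  'l' (pos 11) + 10 = pos 21 = 'v'
  't' (pos 19) + 10 = pos 3 = 'd'
  'u' (pos 20) + 10 = pos 4 = 'e'
  'm' (pos 12) + 10 = pos 22 = 'w'
  'e' (pos 4) + 10 = pos 14 = 'o'
  't' (pos 19) + 10 = pos 3 = 'd'
  'f' (pos 5) + 10 = pos 15 = 'p'
Result: vdewodp

vdewodp


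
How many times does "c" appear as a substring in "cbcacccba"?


Searching for "c" in "cbcacccba"
Scanning each position:
  Position 0: "c" => MATCH
  Position 1: "b" => no
  Position 2: "c" => MATCH
  Position 3: "a" => no
  Position 4: "c" => MATCH
  Position 5: "c" => MATCH
  Position 6: "c" => MATCH
  Position 7: "b" => no
  Position 8: "a" => no
Total occurrences: 5

5


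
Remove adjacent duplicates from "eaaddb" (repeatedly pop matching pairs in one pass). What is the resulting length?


Input: eaaddb
Stack-based adjacent duplicate removal:
  Read 'e': push. Stack: e
  Read 'a': push. Stack: ea
  Read 'a': matches stack top 'a' => pop. Stack: e
  Read 'd': push. Stack: ed
  Read 'd': matches stack top 'd' => pop. Stack: e
  Read 'b': push. Stack: eb
Final stack: "eb" (length 2)

2


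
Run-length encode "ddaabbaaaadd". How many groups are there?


Input: ddaabbaaaadd
Scanning for consecutive runs:
  Group 1: 'd' x 2 (positions 0-1)
  Group 2: 'a' x 2 (positions 2-3)
  Group 3: 'b' x 2 (positions 4-5)
  Group 4: 'a' x 4 (positions 6-9)
  Group 5: 'd' x 2 (positions 10-11)
Total groups: 5

5


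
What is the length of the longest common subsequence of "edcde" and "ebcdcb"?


LCS of "edcde" and "ebcdcb"
DP table:
           e    b    c    d    c    b
      0    0    0    0    0    0    0
  e   0    1    1    1    1    1    1
  d   0    1    1    1    2    2    2
  c   0    1    1    2    2    3    3
  d   0    1    1    2    3    3    3
  e   0    1    1    2    3    3    3
LCS length = dp[5][6] = 3

3


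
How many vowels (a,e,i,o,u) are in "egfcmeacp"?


Input: egfcmeacp
Checking each character:
  'e' at position 0: vowel (running total: 1)
  'g' at position 1: consonant
  'f' at position 2: consonant
  'c' at position 3: consonant
  'm' at position 4: consonant
  'e' at position 5: vowel (running total: 2)
  'a' at position 6: vowel (running total: 3)
  'c' at position 7: consonant
  'p' at position 8: consonant
Total vowels: 3

3


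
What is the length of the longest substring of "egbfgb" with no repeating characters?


Input: "egbfgb"
Sliding window (track last position of each char):
  Position 0 ('e'): window [0,0] length 1 -- new best
  Position 1 ('g'): window [0,1] length 2 -- new best
  Position 2 ('b'): window [0,2] length 3 -- new best
  Position 3 ('f'): window [0,3] length 4 -- new best
  Position 4 ('g'): repeat (last at 1), move window start to 2
  Position 4 ('g'): window [2,4] length 3
  Position 5 ('b'): repeat (last at 2), move window start to 3
  Position 5 ('b'): window [3,5] length 3
Longest substring with no repeats: "egbf" with length 4

4


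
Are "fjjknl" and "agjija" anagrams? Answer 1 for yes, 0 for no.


Strings: "fjjknl", "agjija"
Sorted first:  fjjkln
Sorted second: aagijj
Differ at position 0: 'f' vs 'a' => not anagrams

0


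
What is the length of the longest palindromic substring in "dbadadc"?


Input: "dbadadc"
Checking substrings for palindromes:
  [2:5] "ada" (len 3) => palindrome
  [3:6] "dad" (len 3) => palindrome
Longest palindromic substring: "ada" with length 3

3


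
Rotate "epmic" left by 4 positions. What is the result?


Input: "epmic", rotate left by 4
First 4 characters: "epmi"
Remaining characters: "c"
Concatenate remaining + first: "c" + "epmi" = "cepmi"

cepmi


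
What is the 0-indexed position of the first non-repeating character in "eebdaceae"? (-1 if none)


Input: eebdaceae
Character frequencies:
  'a': 2
  'b': 1
  'c': 1
  'd': 1
  'e': 4
Scanning left to right for freq == 1:
  Position 0 ('e'): freq=4, skip
  Position 1 ('e'): freq=4, skip
  Position 2 ('b'): unique! => answer = 2

2


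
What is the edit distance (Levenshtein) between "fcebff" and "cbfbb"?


Computing edit distance: "fcebff" -> "cbfbb"
DP table:
           c    b    f    b    b
      0    1    2    3    4    5
  f   1    1    2    2    3    4
  c   2    1    2    3    3    4
  e   3    2    2    3    4    4
  b   4    3    2    3    3    4
  f   5    4    3    2    3    4
  f   6    5    4    3    3    4
Edit distance = dp[6][5] = 4

4


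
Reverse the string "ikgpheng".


Input: ikgpheng
Reading characters right to left:
  Position 7: 'g'
  Position 6: 'n'
  Position 5: 'e'
  Position 4: 'h'
  Position 3: 'p'
  Position 2: 'g'
  Position 1: 'k'
  Position 0: 'i'
Reversed: gnehpgki

gnehpgki


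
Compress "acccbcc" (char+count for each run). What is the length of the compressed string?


Input: acccbcc
Runs:
  'a' x 1 => "a1"
  'c' x 3 => "c3"
  'b' x 1 => "b1"
  'c' x 2 => "c2"
Compressed: "a1c3b1c2"
Compressed length: 8

8


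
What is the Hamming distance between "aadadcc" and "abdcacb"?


Comparing "aadadcc" and "abdcacb" position by position:
  Position 0: 'a' vs 'a' => same
  Position 1: 'a' vs 'b' => differ
  Position 2: 'd' vs 'd' => same
  Position 3: 'a' vs 'c' => differ
  Position 4: 'd' vs 'a' => differ
  Position 5: 'c' vs 'c' => same
  Position 6: 'c' vs 'b' => differ
Total differences (Hamming distance): 4

4


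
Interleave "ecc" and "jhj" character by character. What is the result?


Interleaving "ecc" and "jhj":
  Position 0: 'e' from first, 'j' from second => "ej"
  Position 1: 'c' from first, 'h' from second => "ch"
  Position 2: 'c' from first, 'j' from second => "cj"
Result: ejchcj

ejchcj


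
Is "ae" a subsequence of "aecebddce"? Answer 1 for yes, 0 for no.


Check if "ae" is a subsequence of "aecebddce"
Greedy scan:
  Position 0 ('a'): matches sub[0] = 'a'
  Position 1 ('e'): matches sub[1] = 'e'
  Position 2 ('c'): no match needed
  Position 3 ('e'): no match needed
  Position 4 ('b'): no match needed
  Position 5 ('d'): no match needed
  Position 6 ('d'): no match needed
  Position 7 ('c'): no match needed
  Position 8 ('e'): no match needed
All 2 characters matched => is a subsequence

1
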